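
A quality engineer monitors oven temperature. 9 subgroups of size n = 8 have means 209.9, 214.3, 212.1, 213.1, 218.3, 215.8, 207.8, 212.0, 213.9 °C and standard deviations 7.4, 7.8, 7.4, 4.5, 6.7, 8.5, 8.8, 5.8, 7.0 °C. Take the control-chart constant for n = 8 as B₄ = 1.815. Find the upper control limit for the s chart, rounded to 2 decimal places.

12.89

s̄ = (7.4 + 7.8 + 7.4 + 4.5 + 6.7 + 8.5 + 8.8 + 5.8 + 7.0) / 9 = 7.1000
UCL_s = B₄·s̄ = 1.815 × 7.1000 = 12.8865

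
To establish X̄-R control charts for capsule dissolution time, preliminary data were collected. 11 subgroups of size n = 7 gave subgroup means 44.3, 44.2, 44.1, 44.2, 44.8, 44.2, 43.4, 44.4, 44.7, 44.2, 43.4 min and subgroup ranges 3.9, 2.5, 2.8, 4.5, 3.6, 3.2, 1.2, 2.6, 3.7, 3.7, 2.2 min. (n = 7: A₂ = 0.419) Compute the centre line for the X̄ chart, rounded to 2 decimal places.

X̄̄ = (44.3 + 44.2 + 44.1 + 44.2 + 44.8 + 44.2 + 43.4 + 44.4 + 44.7 + 44.2 + 43.4) / 11 = 485.9000 / 11 = 44.1727
CL = X̄̄ = 44.1727

44.17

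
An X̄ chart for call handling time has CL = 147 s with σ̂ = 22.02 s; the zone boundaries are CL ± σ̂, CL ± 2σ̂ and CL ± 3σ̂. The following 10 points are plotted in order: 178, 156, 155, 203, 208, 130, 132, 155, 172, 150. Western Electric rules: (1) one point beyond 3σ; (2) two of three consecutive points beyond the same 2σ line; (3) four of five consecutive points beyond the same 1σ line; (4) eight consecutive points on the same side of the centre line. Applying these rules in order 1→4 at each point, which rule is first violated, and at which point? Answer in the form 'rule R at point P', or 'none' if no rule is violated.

Zone of each point (C = within 1σ̂, B = 1σ̂–2σ̂, A = 2σ̂–3σ̂, * = beyond 3σ̂; sign = side of CL): 1:+B, 2:+C, 3:+C, 4:+A, 5:+A, 6:-C, 7:-C, 8:+C, 9:+B, 10:+C
Rule 2 (two of three consecutive points beyond the same 2σ limit) is satisfied at point 5.

rule 2 at point 5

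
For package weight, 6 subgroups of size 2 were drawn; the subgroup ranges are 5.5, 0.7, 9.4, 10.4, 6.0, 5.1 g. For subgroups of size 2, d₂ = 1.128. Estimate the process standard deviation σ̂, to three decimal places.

R̄ = (5.5 + 0.7 + 9.4 + 10.4 + 6.0 + 5.1) / 6 = 6.1833
σ̂ = R̄ / d₂ = 6.1833 / 1.128 = 5.4817

5.482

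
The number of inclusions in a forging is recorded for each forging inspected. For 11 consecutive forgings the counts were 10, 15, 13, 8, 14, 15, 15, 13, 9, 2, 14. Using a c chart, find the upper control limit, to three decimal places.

c̄ = (10 + 15 + 13 + 8 + 14 + 15 + 15 + 13 + 9 + 2 + 14) / 11 = 128 / 11 = 11.6364
UCL = c̄ + 3√c̄ = 11.6364 + 3 × √11.6364 = 11.6364 + 3 × 3.4112 = 21.8700

21.870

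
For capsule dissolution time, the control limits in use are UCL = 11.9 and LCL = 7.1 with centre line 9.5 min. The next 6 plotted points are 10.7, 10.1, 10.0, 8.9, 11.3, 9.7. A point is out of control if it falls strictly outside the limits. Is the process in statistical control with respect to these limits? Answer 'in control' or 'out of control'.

All 6 points lie within [7.1, 11.9].

in control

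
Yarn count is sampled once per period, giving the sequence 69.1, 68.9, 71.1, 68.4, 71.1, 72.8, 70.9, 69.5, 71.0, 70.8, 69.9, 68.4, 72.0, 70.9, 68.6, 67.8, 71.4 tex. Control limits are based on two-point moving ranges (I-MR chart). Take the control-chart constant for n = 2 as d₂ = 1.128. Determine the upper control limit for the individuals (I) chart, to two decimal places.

74.86

X̄ = (69.1 + 68.9 + 71.1 + 68.4 + 71.1 + 72.8 + 70.9 + 69.5 + 71.0 + 70.8 + 69.9 + 68.4 + 72.0 + 70.9 + 68.6 + 67.8 + 71.4) / 17 = 70.1529
Moving ranges: 0.2, 2.2, 2.7, 2.7, 1.7, 1.9, 1.4, 1.5, 0.2, 0.9, 1.5, 3.6, 1.1, 2.3, 0.8, 3.6; M̄R̄ = 28.3000 / 16 = 1.7688
UCL = X̄ + 3·M̄R̄/d₂ = 70.1529 + 3 × 1.7688 / 1.128 = 74.8571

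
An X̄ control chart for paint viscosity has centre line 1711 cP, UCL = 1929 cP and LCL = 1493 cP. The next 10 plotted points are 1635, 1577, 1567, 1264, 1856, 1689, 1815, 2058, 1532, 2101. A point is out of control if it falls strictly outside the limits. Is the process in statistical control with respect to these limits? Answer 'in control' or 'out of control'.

out of control

Compare each point to [1493, 1929]: sample 4 = 1264 < LCL; sample 8 = 2058 > UCL; sample 10 = 2101 > UCL.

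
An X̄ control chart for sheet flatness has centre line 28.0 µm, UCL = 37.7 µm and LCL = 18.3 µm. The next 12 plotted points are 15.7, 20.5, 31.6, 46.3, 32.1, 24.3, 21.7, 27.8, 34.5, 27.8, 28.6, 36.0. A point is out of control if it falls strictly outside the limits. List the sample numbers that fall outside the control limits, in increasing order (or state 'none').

Compare each point to [18.3, 37.7]: sample 1 = 15.7 < LCL; sample 4 = 46.3 > UCL.

1, 4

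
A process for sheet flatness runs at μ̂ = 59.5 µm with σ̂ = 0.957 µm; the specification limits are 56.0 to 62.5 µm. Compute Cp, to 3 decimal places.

1.132

Cp = (USL − LSL) / (6σ̂) = (62.5 − 56.0) / (6 × 0.957) = 6.5000 / 5.7420 = 1.1320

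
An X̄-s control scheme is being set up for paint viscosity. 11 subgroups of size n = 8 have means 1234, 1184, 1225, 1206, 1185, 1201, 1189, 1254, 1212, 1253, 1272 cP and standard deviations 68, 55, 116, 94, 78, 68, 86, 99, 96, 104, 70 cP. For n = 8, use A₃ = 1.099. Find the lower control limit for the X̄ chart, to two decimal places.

X̄̄ = (1234 + 1184 + 1225 + 1206 + 1185 + 1201 + 1189 + 1254 + 1212 + 1253 + 1272) / 11 = 1219.5455
s̄ = (68 + 55 + 116 + 94 + 78 + 68 + 86 + 99 + 96 + 104 + 70) / 11 = 84.9091
LCL = X̄̄ − A₃·s̄ = 1219.5455 − 1.099 × 84.9091 = 1126.2304

1126.23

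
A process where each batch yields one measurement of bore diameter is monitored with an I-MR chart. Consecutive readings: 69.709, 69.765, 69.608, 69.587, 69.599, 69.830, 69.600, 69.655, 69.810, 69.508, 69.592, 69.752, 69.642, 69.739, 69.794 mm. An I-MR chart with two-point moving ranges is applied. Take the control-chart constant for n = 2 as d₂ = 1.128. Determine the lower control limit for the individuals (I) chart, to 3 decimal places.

X̄ = (69.709 + 69.765 + 69.608 + 69.587 + 69.599 + 69.830 + 69.600 + 69.655 + 69.810 + 69.508 + 69.592 + 69.752 + 69.642 + 69.739 + 69.794) / 15 = 69.6793
Moving ranges: 0.056, 0.157, 0.021, 0.012, 0.231, 0.230, 0.055, 0.155, 0.302, 0.084, 0.160, 0.110, 0.097, 0.055; M̄R̄ = 1.7250 / 14 = 0.1232
LCL = X̄ − 3·M̄R̄/d₂ = 69.6793 − 3 × 0.1232 / 1.128 = 69.3516

69.352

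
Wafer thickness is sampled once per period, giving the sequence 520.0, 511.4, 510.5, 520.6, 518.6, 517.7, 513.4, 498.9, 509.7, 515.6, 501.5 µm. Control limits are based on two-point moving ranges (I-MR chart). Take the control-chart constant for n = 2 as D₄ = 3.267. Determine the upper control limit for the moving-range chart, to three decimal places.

23.555

Moving ranges: 8.6, 0.9, 10.1, 2.0, 0.9, 4.3, 14.5, 10.8, 5.9, 14.1; M̄R̄ = 72.1000 / 10 = 7.2100
UCL_MR = D₄·M̄R̄ = 3.267 × 7.2100 = 23.5551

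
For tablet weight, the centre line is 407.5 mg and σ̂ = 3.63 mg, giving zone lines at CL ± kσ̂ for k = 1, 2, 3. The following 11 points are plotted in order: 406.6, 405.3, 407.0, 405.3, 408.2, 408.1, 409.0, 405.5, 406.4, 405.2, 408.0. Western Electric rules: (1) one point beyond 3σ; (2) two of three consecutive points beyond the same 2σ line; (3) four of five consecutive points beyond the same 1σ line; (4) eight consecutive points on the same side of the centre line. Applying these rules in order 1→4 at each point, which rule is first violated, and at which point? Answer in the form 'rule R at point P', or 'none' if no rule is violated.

none

Zone of each point (C = within 1σ̂, B = 1σ̂–2σ̂, A = 2σ̂–3σ̂, * = beyond 3σ̂; sign = side of CL): 1:-C, 2:-C, 3:-C, 4:-C, 5:+C, 6:+C, 7:+C, 8:-C, 9:-C, 10:-C, 11:+C
No rule fires across all 11 points.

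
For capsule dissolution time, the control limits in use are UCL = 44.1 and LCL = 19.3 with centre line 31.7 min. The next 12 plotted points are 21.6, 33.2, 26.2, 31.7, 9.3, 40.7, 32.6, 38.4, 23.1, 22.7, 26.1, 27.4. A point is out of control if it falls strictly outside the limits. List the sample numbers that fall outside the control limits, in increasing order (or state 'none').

Compare each point to [19.3, 44.1]: sample 5 = 9.3 < LCL.

5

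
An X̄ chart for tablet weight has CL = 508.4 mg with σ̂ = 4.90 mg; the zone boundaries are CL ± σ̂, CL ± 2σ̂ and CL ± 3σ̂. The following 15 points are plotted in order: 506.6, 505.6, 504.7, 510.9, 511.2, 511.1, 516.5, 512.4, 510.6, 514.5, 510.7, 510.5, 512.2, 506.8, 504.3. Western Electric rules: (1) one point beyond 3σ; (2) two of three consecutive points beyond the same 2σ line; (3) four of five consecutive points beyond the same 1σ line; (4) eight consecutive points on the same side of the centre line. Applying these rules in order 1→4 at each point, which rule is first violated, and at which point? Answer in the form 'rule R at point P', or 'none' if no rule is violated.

rule 4 at point 11

Zone of each point (C = within 1σ̂, B = 1σ̂–2σ̂, A = 2σ̂–3σ̂, * = beyond 3σ̂; sign = side of CL): 1:-C, 2:-C, 3:-C, 4:+C, 5:+C, 6:+C, 7:+B, 8:+C, 9:+C, 10:+B, 11:+C, 12:+C, 13:+C, 14:-C, 15:-C
Rule 4 (eight consecutive points on the same side of the centre line) is satisfied at point 11.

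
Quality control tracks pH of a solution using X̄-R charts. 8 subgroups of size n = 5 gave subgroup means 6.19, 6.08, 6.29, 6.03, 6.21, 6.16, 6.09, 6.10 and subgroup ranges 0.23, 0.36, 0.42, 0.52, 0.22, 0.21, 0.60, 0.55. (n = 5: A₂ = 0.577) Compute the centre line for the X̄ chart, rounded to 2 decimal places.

6.14

X̄̄ = (6.19 + 6.08 + 6.29 + 6.03 + 6.21 + 6.16 + 6.09 + 6.10) / 8 = 49.1500 / 8 = 6.1437
CL = X̄̄ = 6.1437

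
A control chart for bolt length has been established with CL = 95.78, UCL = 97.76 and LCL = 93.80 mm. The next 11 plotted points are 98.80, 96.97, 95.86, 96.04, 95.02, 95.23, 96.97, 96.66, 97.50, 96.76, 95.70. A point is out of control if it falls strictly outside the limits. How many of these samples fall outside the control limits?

Compare each point to [93.80, 97.76]: sample 1 = 98.80 > UCL.

1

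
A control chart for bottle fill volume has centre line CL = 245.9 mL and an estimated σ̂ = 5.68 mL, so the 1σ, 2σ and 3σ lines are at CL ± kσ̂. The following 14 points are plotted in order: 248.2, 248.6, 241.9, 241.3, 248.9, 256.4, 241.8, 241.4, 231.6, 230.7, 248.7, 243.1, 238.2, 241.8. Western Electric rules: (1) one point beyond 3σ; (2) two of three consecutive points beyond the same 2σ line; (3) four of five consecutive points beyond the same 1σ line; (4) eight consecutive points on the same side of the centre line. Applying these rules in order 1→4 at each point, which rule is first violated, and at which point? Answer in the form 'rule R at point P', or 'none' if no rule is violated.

Zone of each point (C = within 1σ̂, B = 1σ̂–2σ̂, A = 2σ̂–3σ̂, * = beyond 3σ̂; sign = side of CL): 1:+C, 2:+C, 3:-C, 4:-C, 5:+C, 6:+B, 7:-C, 8:-C, 9:-A, 10:-A, 11:+C, 12:-C, 13:-B, 14:-C
Rule 2 (two of three consecutive points beyond the same 2σ limit) is satisfied at point 10.

rule 2 at point 10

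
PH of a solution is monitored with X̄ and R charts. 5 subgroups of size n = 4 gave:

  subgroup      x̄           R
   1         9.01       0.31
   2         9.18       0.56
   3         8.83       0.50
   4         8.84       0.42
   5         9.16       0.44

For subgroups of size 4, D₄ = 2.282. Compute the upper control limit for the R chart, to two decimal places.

R̄ = (0.31 + 0.56 + 0.50 + 0.42 + 0.44) / 5 = 2.2300 / 5 = 0.4460
UCL_R = D₄·R̄ = 2.282 × 0.4460 = 1.0178

1.02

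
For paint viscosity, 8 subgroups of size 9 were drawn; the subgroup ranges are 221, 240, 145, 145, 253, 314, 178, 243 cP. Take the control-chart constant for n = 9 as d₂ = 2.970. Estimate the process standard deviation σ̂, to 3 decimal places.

R̄ = (221 + 240 + 145 + 145 + 253 + 314 + 178 + 243) / 8 = 217.3750
σ̂ = R̄ / d₂ = 217.3750 / 2.970 = 73.1902

73.190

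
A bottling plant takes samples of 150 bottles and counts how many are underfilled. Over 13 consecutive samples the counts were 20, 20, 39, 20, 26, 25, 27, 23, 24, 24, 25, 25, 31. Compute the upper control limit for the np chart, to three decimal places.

39.068

p̄ = Σdᵢ / (k·n) = 329 / (13 × 150) = 0.16872
UCL = np̄ + 3·√(np̄(1−p̄)) = 25.3077 + 3 × √(25.3077×0.83128) = 25.3077 + 3 × 4.5867 = 39.0678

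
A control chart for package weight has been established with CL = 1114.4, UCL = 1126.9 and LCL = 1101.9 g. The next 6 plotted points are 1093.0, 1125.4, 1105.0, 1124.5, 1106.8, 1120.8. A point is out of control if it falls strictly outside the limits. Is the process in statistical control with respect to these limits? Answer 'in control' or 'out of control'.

Compare each point to [1101.9, 1126.9]: sample 1 = 1093.0 < LCL.

out of control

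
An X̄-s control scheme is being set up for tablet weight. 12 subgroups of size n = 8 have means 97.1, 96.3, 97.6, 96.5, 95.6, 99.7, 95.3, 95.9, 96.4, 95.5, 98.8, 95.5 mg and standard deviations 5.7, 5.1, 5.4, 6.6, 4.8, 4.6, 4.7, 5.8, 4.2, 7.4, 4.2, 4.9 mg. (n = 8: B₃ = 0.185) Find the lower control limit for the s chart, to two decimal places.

s̄ = (5.7 + 5.1 + 5.4 + 6.6 + 4.8 + 4.6 + 4.7 + 5.8 + 4.2 + 7.4 + 4.2 + 4.9) / 12 = 5.2833
LCL_s = B₃·s̄ = 0.185 × 5.2833 = 0.9774

0.98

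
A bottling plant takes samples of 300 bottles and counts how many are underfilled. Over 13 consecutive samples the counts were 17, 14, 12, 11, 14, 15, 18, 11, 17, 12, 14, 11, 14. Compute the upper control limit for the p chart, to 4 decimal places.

p̄ = Σdᵢ / (k·n) = 180 / (13 × 300) = 0.04615
UCL = p̄ + 3·√(p̄(1−p̄)/n) = 0.04615 + 3 × √(0.04615×0.95385/300) = 0.04615 + 3 × 0.01211 = 0.08250

0.0825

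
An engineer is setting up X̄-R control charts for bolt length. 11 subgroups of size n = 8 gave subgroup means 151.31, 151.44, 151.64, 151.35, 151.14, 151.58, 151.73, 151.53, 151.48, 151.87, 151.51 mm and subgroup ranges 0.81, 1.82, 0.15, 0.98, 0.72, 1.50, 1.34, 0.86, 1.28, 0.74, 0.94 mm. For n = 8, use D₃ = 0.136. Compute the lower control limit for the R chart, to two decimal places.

0.14

R̄ = (0.81 + 1.82 + 0.15 + 0.98 + 0.72 + 1.50 + 1.34 + 0.86 + 1.28 + 0.74 + 0.94) / 11 = 11.1400 / 11 = 1.0127
LCL_R = D₃·R̄ = 0.136 × 1.0127 = 0.1377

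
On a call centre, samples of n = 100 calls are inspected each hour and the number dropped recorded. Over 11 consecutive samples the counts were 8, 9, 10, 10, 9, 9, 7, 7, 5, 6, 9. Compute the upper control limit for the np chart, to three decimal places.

p̄ = Σdᵢ / (k·n) = 89 / (11 × 100) = 0.08091
UCL = np̄ + 3·√(np̄(1−p̄)) = 8.0909 + 3 × √(8.0909×0.91909) = 8.0909 + 3 × 2.7270 = 16.2718

16.272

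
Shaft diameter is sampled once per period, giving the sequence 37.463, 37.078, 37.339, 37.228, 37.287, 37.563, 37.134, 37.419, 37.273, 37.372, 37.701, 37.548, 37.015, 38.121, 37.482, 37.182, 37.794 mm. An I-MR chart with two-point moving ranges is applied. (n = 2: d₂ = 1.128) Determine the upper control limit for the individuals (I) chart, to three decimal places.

X̄ = (37.463 + 37.078 + 37.339 + 37.228 + 37.287 + 37.563 + 37.134 + 37.419 + 37.273 + 37.372 + 37.701 + 37.548 + 37.015 + 38.121 + 37.482 + 37.182 + 37.794) / 17 = 37.4117
Moving ranges: 0.385, 0.261, 0.111, 0.059, 0.276, 0.429, 0.285, 0.146, 0.099, 0.329, 0.153, 0.533, 1.106, 0.639, 0.300, 0.612; M̄R̄ = 5.7230 / 16 = 0.3577
UCL = X̄ + 3·M̄R̄/d₂ = 37.4117 + 3 × 0.3577 / 1.128 = 38.3630

38.363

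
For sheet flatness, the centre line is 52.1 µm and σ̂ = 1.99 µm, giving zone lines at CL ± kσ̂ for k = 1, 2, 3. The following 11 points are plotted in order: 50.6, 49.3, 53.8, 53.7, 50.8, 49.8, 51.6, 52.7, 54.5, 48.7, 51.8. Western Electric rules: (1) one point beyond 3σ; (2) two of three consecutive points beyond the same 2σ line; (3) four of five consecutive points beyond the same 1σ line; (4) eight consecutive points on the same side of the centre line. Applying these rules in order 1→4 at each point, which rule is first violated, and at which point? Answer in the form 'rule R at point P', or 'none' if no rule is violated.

none

Zone of each point (C = within 1σ̂, B = 1σ̂–2σ̂, A = 2σ̂–3σ̂, * = beyond 3σ̂; sign = side of CL): 1:-C, 2:-B, 3:+C, 4:+C, 5:-C, 6:-B, 7:-C, 8:+C, 9:+B, 10:-B, 11:-C
No rule fires across all 11 points.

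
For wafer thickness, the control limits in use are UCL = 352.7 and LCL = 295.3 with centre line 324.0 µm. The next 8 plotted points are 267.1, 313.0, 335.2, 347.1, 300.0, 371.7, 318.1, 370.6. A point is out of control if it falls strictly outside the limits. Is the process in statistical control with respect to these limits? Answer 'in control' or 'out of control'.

out of control

Compare each point to [295.3, 352.7]: sample 1 = 267.1 < LCL; sample 6 = 371.7 > UCL; sample 8 = 370.6 > UCL.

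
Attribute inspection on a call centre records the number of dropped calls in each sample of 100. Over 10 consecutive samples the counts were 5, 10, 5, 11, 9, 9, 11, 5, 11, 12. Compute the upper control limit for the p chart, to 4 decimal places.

p̄ = Σdᵢ / (k·n) = 88 / (10 × 100) = 0.08800
UCL = p̄ + 3·√(p̄(1−p̄)/n) = 0.08800 + 3 × √(0.08800×0.91200/100) = 0.08800 + 3 × 0.02833 = 0.17299

0.1730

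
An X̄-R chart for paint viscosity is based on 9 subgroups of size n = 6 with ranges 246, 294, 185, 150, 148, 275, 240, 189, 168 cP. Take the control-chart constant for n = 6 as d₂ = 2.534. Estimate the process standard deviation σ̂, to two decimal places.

R̄ = (246 + 294 + 185 + 150 + 148 + 275 + 240 + 189 + 168) / 9 = 210.5556
σ̂ = R̄ / d₂ = 210.5556 / 2.534 = 83.0922

83.09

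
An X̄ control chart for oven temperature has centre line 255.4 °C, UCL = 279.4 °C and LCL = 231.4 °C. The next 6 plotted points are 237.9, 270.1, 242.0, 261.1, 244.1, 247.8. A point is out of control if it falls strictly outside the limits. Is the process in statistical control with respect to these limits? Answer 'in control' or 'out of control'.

in control

All 6 points lie within [231.4, 279.4].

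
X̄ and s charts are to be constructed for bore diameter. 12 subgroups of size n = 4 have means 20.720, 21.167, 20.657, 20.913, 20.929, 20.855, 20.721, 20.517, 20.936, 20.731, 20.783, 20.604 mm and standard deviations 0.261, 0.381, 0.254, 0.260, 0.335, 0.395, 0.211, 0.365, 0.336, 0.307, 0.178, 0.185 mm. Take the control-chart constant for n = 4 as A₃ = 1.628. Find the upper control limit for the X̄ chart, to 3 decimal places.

X̄̄ = (20.720 + 21.167 + 20.657 + 20.913 + 20.929 + 20.855 + 20.721 + 20.517 + 20.936 + 20.731 + 20.783 + 20.604) / 12 = 20.7944
s̄ = (0.261 + 0.381 + 0.254 + 0.260 + 0.335 + 0.395 + 0.211 + 0.365 + 0.336 + 0.307 + 0.178 + 0.185) / 12 = 0.2890
UCL = X̄̄ + A₃·s̄ = 20.7944 + 1.628 × 0.2890 = 21.2649

21.265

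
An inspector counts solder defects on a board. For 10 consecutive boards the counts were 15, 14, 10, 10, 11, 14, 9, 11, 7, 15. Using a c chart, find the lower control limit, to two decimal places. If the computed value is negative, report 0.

1.38

c̄ = (15 + 14 + 10 + 10 + 11 + 14 + 9 + 11 + 7 + 15) / 10 = 116 / 10 = 11.6000
LCL = c̄ − 3√c̄ = 11.6000 − 3 × 3.4059 = 1.3824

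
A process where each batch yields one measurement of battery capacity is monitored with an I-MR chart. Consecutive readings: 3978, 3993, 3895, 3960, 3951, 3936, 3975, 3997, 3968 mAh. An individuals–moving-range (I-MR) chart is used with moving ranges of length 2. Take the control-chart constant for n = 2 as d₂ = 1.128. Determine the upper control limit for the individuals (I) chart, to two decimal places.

X̄ = (3978 + 3993 + 3895 + 3960 + 3951 + 3936 + 3975 + 3997 + 3968) / 9 = 3961.4444
Moving ranges: 15, 98, 65, 9, 15, 39, 22, 29; M̄R̄ = 292.0000 / 8 = 36.5000
UCL = X̄ + 3·M̄R̄/d₂ = 3961.4444 + 3 × 36.5000 / 1.128 = 4058.5189

4058.52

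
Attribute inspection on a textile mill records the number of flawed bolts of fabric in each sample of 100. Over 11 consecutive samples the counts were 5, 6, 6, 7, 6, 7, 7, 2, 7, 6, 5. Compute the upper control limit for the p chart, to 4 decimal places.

p̄ = Σdᵢ / (k·n) = 64 / (11 × 100) = 0.05818
UCL = p̄ + 3·√(p̄(1−p̄)/n) = 0.05818 + 3 × √(0.05818×0.94182/100) = 0.05818 + 3 × 0.02341 = 0.12841

0.1284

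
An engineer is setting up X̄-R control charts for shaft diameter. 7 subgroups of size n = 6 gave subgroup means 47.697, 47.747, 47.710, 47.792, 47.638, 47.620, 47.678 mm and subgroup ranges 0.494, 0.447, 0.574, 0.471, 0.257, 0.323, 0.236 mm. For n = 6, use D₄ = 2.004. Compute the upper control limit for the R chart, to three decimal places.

0.802

R̄ = (0.494 + 0.447 + 0.574 + 0.471 + 0.257 + 0.323 + 0.236) / 7 = 2.8020 / 7 = 0.4003
UCL_R = D₄·R̄ = 2.004 × 0.4003 = 0.8022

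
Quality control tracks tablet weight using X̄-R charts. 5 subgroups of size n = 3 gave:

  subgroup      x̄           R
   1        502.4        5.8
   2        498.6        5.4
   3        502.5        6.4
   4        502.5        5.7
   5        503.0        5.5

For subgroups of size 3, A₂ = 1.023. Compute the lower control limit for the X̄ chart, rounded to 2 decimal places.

X̄̄ = (502.4 + 498.6 + 502.5 + 502.5 + 503.0) / 5 = 2509.0000 / 5 = 501.8000
R̄ = (5.8 + 5.4 + 6.4 + 5.7 + 5.5) / 5 = 28.8000 / 5 = 5.7600
LCL = X̄̄ − A₂·R̄ = 501.8000 − 1.023 × 5.7600 = 495.9075

495.91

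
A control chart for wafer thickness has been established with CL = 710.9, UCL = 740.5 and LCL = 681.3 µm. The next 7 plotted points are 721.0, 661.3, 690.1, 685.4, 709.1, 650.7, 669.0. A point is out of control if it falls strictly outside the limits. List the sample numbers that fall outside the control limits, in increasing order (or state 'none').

2, 6, 7

Compare each point to [681.3, 740.5]: sample 2 = 661.3 < LCL; sample 6 = 650.7 < LCL; sample 7 = 669.0 < LCL.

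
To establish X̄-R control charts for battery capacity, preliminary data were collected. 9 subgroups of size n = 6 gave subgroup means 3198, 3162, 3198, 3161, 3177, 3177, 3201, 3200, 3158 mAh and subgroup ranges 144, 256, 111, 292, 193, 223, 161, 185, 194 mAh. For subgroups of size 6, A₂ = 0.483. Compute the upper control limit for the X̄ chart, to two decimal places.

X̄̄ = (3198 + 3162 + 3198 + 3161 + 3177 + 3177 + 3201 + 3200 + 3158) / 9 = 28632.0000 / 9 = 3181.3333
R̄ = (144 + 256 + 111 + 292 + 193 + 223 + 161 + 185 + 194) / 9 = 1759.0000 / 9 = 195.4444
UCL = X̄̄ + A₂·R̄ = 3181.3333 + 0.483 × 195.4444 = 3275.7330

3275.73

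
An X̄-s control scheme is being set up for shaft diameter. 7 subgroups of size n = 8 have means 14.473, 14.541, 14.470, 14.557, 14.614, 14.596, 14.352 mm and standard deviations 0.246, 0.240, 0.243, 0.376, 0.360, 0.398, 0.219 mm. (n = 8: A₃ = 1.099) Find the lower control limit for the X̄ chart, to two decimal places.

14.19

X̄̄ = (14.473 + 14.541 + 14.470 + 14.557 + 14.614 + 14.596 + 14.352) / 7 = 14.5147
s̄ = (0.246 + 0.240 + 0.243 + 0.376 + 0.360 + 0.398 + 0.219) / 7 = 0.2974
LCL = X̄̄ − A₃·s̄ = 14.5147 − 1.099 × 0.2974 = 14.1878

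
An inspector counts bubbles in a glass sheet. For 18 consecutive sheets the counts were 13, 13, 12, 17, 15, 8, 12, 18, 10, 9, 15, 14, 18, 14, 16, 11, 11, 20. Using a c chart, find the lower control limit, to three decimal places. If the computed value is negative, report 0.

2.576

c̄ = (13 + 13 + 12 + 17 + 15 + 8 + 12 + 18 + 10 + 9 + 15 + 14 + 18 + 14 + 16 + 11 + 11 + 20) / 18 = 246 / 18 = 13.6667
LCL = c̄ − 3√c̄ = 13.6667 − 3 × 3.6968 = 2.5761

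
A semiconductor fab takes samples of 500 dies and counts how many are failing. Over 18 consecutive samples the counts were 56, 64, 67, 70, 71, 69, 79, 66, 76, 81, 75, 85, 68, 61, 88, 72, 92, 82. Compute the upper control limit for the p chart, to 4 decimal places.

0.1944

p̄ = Σdᵢ / (k·n) = 1322 / (18 × 500) = 0.14689
UCL = p̄ + 3·√(p̄(1−p̄)/n) = 0.14689 + 3 × √(0.14689×0.85311/500) = 0.14689 + 3 × 0.01583 = 0.19438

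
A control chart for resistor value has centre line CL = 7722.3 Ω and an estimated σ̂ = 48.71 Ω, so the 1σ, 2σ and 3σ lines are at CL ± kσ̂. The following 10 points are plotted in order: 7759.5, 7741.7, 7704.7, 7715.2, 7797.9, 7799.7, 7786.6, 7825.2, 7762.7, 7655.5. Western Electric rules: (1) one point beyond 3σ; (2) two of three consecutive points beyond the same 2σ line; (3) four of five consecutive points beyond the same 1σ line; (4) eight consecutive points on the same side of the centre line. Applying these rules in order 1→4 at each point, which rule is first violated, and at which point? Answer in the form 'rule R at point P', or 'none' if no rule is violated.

Zone of each point (C = within 1σ̂, B = 1σ̂–2σ̂, A = 2σ̂–3σ̂, * = beyond 3σ̂; sign = side of CL): 1:+C, 2:+C, 3:-C, 4:-C, 5:+B, 6:+B, 7:+B, 8:+A, 9:+C, 10:-B
Rule 3 (four of five consecutive points beyond the same 1σ limit) is satisfied at point 8.

rule 3 at point 8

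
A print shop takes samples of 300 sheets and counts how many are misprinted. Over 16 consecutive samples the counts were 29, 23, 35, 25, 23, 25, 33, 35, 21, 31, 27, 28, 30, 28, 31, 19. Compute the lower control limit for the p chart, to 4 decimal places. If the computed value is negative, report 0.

p̄ = Σdᵢ / (k·n) = 443 / (16 × 300) = 0.09229
LCL = p̄ − 3·√(p̄(1−p̄)/n) = 0.09229 − 3 × 0.01671 = 0.04216

0.0422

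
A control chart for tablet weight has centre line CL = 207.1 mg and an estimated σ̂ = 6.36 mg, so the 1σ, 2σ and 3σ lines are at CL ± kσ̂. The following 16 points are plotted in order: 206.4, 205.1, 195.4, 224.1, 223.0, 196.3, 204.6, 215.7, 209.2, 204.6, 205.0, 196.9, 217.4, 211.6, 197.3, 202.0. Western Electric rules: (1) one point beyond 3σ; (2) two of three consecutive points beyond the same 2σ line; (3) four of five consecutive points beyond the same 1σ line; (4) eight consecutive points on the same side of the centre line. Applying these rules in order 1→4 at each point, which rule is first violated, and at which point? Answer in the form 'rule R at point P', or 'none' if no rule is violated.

rule 2 at point 5

Zone of each point (C = within 1σ̂, B = 1σ̂–2σ̂, A = 2σ̂–3σ̂, * = beyond 3σ̂; sign = side of CL): 1:-C, 2:-C, 3:-B, 4:+A, 5:+A, 6:-B, 7:-C, 8:+B, 9:+C, 10:-C, 11:-C, 12:-B, 13:+B, 14:+C, 15:-B, 16:-C
Rule 2 (two of three consecutive points beyond the same 2σ limit) is satisfied at point 5.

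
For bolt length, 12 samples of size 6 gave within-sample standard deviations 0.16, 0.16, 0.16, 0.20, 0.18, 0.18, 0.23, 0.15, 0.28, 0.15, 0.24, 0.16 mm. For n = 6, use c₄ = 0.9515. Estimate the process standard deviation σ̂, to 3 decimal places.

s̄ = (0.16 + 0.16 + 0.16 + 0.20 + 0.18 + 0.18 + 0.23 + 0.15 + 0.28 + 0.15 + 0.24 + 0.16) / 12 = 0.1875
σ̂ = s̄ / c₄ = 0.1875 / 0.9515 = 0.1971

0.197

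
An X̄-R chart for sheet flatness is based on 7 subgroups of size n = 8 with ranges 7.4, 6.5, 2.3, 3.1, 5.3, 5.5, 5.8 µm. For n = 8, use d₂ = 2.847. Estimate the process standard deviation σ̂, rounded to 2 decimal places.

1.80

R̄ = (7.4 + 6.5 + 2.3 + 3.1 + 5.3 + 5.5 + 5.8) / 7 = 5.1286
σ̂ = R̄ / d₂ = 5.1286 / 2.847 = 1.8014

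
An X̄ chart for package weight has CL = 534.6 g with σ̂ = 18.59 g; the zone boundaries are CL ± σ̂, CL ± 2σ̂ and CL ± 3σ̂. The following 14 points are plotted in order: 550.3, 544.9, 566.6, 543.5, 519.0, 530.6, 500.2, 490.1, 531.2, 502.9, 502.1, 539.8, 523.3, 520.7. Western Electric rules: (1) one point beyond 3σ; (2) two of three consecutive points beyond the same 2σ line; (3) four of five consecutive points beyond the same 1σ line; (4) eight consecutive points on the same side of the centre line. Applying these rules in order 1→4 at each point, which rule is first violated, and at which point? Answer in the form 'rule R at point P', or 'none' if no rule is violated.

Zone of each point (C = within 1σ̂, B = 1σ̂–2σ̂, A = 2σ̂–3σ̂, * = beyond 3σ̂; sign = side of CL): 1:+C, 2:+C, 3:+B, 4:+C, 5:-C, 6:-C, 7:-B, 8:-A, 9:-C, 10:-B, 11:-B, 12:+C, 13:-C, 14:-C
Rule 3 (four of five consecutive points beyond the same 1σ limit) is satisfied at point 11.

rule 3 at point 11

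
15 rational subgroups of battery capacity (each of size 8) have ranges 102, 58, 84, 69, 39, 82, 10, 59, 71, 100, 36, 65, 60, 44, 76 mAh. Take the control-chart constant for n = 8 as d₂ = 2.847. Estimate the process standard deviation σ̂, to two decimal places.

R̄ = (102 + 58 + 84 + 69 + 39 + 82 + 10 + 59 + 71 + 100 + 36 + 65 + 60 + 44 + 76) / 15 = 63.6667
σ̂ = R̄ / d₂ = 63.6667 / 2.847 = 22.3627

22.36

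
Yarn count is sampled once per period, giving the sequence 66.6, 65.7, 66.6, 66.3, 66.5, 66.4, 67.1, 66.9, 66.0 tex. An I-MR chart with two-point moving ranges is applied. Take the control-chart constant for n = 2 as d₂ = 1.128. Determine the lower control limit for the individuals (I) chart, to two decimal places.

X̄ = (66.6 + 65.7 + 66.6 + 66.3 + 66.5 + 66.4 + 67.1 + 66.9 + 66.0) / 9 = 66.4556
Moving ranges: 0.9, 0.9, 0.3, 0.2, 0.1, 0.7, 0.2, 0.9; M̄R̄ = 4.2000 / 8 = 0.5250
LCL = X̄ − 3·M̄R̄/d₂ = 66.4556 − 3 × 0.5250 / 1.128 = 65.0593

65.06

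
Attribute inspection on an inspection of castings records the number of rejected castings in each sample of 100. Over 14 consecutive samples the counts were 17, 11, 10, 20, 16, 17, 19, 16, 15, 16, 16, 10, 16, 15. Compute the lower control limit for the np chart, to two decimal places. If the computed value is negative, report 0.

4.49

p̄ = Σdᵢ / (k·n) = 214 / (14 × 100) = 0.15286
LCL = np̄ − 3·√(np̄(1−p̄)) = 15.2857 − 3 × 3.5985 = 4.4902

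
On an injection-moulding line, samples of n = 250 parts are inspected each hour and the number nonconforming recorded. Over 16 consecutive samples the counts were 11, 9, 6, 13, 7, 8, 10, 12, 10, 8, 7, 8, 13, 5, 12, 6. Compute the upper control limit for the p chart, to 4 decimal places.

p̄ = Σdᵢ / (k·n) = 145 / (16 × 250) = 0.03625
UCL = p̄ + 3·√(p̄(1−p̄)/n) = 0.03625 + 3 × √(0.03625×0.96375/250) = 0.03625 + 3 × 0.01182 = 0.07171

0.0717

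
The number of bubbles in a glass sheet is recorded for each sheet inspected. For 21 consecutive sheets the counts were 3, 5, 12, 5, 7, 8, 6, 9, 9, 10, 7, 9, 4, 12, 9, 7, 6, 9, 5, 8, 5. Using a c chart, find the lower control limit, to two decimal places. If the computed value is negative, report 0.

c̄ = (3 + 5 + 12 + 5 + 7 + 8 + 6 + 9 + 9 + 10 + 7 + 9 + 4 + 12 + 9 + 7 + 6 + 9 + 5 + 8 + 5) / 21 = 155 / 21 = 7.3810
LCL = c̄ − 3√c̄ = 7.3810 − 3 × 2.7168 = -0.7694 → 0 (cannot be negative)

0.00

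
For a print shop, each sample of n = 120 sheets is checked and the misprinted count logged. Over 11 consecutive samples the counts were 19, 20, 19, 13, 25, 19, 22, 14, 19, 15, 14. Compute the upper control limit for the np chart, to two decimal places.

29.85

p̄ = Σdᵢ / (k·n) = 199 / (11 × 120) = 0.15076
UCL = np̄ + 3·√(np̄(1−p̄)) = 18.0909 + 3 × √(18.0909×0.84924) = 18.0909 + 3 × 3.9196 = 29.8498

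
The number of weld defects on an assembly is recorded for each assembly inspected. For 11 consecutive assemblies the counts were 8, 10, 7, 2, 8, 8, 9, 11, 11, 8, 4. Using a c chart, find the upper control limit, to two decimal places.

c̄ = (8 + 10 + 7 + 2 + 8 + 8 + 9 + 11 + 11 + 8 + 4) / 11 = 86 / 11 = 7.8182
UCL = c̄ + 3√c̄ = 7.8182 + 3 × √7.8182 = 7.8182 + 3 × 2.7961 = 16.2065

16.21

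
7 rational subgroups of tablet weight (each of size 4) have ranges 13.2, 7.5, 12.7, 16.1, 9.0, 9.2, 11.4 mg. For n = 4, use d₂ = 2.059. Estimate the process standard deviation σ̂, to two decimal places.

5.49

R̄ = (13.2 + 7.5 + 12.7 + 16.1 + 9.0 + 9.2 + 11.4) / 7 = 11.3000
σ̂ = R̄ / d₂ = 11.3000 / 2.059 = 5.4881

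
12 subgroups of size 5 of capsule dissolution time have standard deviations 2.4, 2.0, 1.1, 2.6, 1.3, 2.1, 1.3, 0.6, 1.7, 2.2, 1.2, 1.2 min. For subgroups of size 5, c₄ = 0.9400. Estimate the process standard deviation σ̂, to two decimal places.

s̄ = (2.4 + 2.0 + 1.1 + 2.6 + 1.3 + 2.1 + 1.3 + 0.6 + 1.7 + 2.2 + 1.2 + 1.2) / 12 = 1.6417
σ̂ = s̄ / c₄ = 1.6417 / 0.9400 = 1.7465

1.75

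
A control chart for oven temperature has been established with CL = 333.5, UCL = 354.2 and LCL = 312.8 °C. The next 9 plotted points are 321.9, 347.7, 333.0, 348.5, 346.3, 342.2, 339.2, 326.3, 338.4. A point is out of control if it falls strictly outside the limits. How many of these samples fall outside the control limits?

All 9 points lie within [312.8, 354.2].

0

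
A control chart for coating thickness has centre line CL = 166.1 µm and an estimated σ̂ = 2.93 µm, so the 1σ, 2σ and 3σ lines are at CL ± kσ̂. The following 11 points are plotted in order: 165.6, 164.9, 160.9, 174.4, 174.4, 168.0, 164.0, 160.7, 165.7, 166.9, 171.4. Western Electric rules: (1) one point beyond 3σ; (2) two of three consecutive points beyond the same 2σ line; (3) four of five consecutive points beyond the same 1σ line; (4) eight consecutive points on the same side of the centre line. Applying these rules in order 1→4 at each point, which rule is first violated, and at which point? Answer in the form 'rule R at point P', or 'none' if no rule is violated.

rule 2 at point 5

Zone of each point (C = within 1σ̂, B = 1σ̂–2σ̂, A = 2σ̂–3σ̂, * = beyond 3σ̂; sign = side of CL): 1:-C, 2:-C, 3:-B, 4:+A, 5:+A, 6:+C, 7:-C, 8:-B, 9:-C, 10:+C, 11:+B
Rule 2 (two of three consecutive points beyond the same 2σ limit) is satisfied at point 5.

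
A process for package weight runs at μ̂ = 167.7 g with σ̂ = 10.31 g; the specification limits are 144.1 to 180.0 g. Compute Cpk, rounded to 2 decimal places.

Cpu = (USL − μ̂) / (3σ̂) = (180.0 − 167.7) / (3 × 10.31) = 0.3977; Cpl = (μ̂ − LSL) / (3σ̂) = (167.7 − 144.1) / (3 × 10.31) = 0.7630; Cpk = min(Cpu, Cpl) = 0.3977

0.40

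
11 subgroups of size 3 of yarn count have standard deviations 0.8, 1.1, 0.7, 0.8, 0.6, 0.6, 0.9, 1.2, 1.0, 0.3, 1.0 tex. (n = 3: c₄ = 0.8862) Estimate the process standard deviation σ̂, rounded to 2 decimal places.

0.92

s̄ = (0.8 + 1.1 + 0.7 + 0.8 + 0.6 + 0.6 + 0.9 + 1.2 + 1.0 + 0.3 + 1.0) / 11 = 0.8182
σ̂ = s̄ / c₄ = 0.8182 / 0.8862 = 0.9232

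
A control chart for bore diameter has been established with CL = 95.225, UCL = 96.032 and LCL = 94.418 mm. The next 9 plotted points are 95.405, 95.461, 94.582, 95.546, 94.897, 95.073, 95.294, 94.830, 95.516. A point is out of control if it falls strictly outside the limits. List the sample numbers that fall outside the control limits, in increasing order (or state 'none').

none

All 9 points lie within [94.418, 96.032].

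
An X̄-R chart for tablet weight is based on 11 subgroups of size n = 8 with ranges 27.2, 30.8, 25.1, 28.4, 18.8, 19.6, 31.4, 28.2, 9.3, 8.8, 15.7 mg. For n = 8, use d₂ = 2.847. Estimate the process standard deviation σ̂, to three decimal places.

R̄ = (27.2 + 30.8 + 25.1 + 28.4 + 18.8 + 19.6 + 31.4 + 28.2 + 9.3 + 8.8 + 15.7) / 11 = 22.1182
σ̂ = R̄ / d₂ = 22.1182 / 2.847 = 7.7689

7.769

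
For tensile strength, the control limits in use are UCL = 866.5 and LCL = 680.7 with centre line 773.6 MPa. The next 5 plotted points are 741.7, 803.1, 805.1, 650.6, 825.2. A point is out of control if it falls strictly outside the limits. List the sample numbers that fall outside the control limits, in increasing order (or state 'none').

Compare each point to [680.7, 866.5]: sample 4 = 650.6 < LCL.

4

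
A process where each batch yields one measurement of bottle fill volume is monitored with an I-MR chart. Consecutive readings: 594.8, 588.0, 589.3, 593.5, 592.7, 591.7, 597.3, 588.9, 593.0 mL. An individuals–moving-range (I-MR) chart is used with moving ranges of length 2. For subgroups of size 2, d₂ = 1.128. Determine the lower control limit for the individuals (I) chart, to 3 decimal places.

581.429

X̄ = (594.8 + 588.0 + 589.3 + 593.5 + 592.7 + 591.7 + 597.3 + 588.9 + 593.0) / 9 = 592.1333
Moving ranges: 6.8, 1.3, 4.2, 0.8, 1.0, 5.6, 8.4, 4.1; M̄R̄ = 32.2000 / 8 = 4.0250
LCL = X̄ − 3·M̄R̄/d₂ = 592.1333 − 3 × 4.0250 / 1.128 = 581.4285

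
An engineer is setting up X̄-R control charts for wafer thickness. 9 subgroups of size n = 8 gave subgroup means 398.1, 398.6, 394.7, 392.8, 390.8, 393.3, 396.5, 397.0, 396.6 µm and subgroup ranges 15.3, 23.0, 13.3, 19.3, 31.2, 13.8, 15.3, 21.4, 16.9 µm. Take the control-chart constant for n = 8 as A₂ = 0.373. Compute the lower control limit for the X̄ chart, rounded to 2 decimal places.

388.35

X̄̄ = (398.1 + 398.6 + 394.7 + 392.8 + 390.8 + 393.3 + 396.5 + 397.0 + 396.6) / 9 = 3558.4000 / 9 = 395.3778
R̄ = (15.3 + 23.0 + 13.3 + 19.3 + 31.2 + 13.8 + 15.3 + 21.4 + 16.9) / 9 = 169.5000 / 9 = 18.8333
LCL = X̄̄ − A₂·R̄ = 395.3778 − 0.373 × 18.8333 = 388.3529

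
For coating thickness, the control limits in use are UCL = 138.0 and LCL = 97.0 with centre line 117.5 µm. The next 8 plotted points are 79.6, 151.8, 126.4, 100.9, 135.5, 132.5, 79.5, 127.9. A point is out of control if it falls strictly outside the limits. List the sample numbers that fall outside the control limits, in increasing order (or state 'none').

1, 2, 7

Compare each point to [97.0, 138.0]: sample 1 = 79.6 < LCL; sample 2 = 151.8 > UCL; sample 7 = 79.5 < LCL.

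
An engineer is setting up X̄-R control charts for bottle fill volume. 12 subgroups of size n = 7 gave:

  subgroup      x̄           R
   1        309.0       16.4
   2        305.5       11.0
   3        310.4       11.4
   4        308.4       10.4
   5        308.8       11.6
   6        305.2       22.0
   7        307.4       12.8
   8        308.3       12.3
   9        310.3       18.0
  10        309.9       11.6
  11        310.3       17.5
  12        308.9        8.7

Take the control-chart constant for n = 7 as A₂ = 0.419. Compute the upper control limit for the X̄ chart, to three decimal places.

X̄̄ = (309.0 + 305.5 + 310.4 + 308.4 + 308.8 + 305.2 + 307.4 + 308.3 + 310.3 + 309.9 + 310.3 + 308.9) / 12 = 3702.4000 / 12 = 308.5333
R̄ = (16.4 + 11.0 + 11.4 + 10.4 + 11.6 + 22.0 + 12.8 + 12.3 + 18.0 + 11.6 + 17.5 + 8.7) / 12 = 163.7000 / 12 = 13.6417
UCL = X̄̄ + A₂·R̄ = 308.5333 + 0.419 × 13.6417 = 314.2492

314.249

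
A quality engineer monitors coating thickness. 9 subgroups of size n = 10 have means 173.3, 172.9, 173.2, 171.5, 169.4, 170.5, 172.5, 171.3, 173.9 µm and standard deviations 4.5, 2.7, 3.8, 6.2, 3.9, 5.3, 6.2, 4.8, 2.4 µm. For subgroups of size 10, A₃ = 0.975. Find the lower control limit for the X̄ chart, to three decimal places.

167.744

X̄̄ = (173.3 + 172.9 + 173.2 + 171.5 + 169.4 + 170.5 + 172.5 + 171.3 + 173.9) / 9 = 172.0556
s̄ = (4.5 + 2.7 + 3.8 + 6.2 + 3.9 + 5.3 + 6.2 + 4.8 + 2.4) / 9 = 4.4222
LCL = X̄̄ − A₃·s̄ = 172.0556 − 0.975 × 4.4222 = 167.7439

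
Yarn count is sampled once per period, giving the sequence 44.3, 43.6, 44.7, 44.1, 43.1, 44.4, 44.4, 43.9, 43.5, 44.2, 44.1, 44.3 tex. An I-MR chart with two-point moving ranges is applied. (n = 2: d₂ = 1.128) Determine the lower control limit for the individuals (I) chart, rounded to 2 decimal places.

42.45

X̄ = (44.3 + 43.6 + 44.7 + 44.1 + 43.1 + 44.4 + 44.4 + 43.9 + 43.5 + 44.2 + 44.1 + 44.3) / 12 = 44.0500
Moving ranges: 0.7, 1.1, 0.6, 1.0, 1.3, 0.0, 0.5, 0.4, 0.7, 0.1, 0.2; M̄R̄ = 6.6000 / 11 = 0.6000
LCL = X̄ − 3·M̄R̄/d₂ = 44.0500 − 3 × 0.6000 / 1.128 = 42.4543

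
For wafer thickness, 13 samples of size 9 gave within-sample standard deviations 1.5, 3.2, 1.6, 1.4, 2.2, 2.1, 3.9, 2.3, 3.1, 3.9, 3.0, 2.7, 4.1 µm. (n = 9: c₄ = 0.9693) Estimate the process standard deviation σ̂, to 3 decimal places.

s̄ = (1.5 + 3.2 + 1.6 + 1.4 + 2.2 + 2.1 + 3.9 + 2.3 + 3.1 + 3.9 + 3.0 + 2.7 + 4.1) / 13 = 2.6923
σ̂ = s̄ / c₄ = 2.6923 / 0.9693 = 2.7776

2.778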